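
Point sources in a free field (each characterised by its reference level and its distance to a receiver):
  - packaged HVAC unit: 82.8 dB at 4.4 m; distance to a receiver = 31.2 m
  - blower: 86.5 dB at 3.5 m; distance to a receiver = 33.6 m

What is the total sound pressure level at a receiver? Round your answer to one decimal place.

Propagate each source to the receiver with L = L_ref − 20·log₁₀(r/r_ref), then add intensities.
packaged HVAC unit: 82.8 − 20·log₁₀(31.2/4.4) = 82.8 − 17.01 = 65.79 dB.
blower: 86.5 − 20·log₁₀(33.6/3.5) = 86.5 − 19.65 = 66.85 dB.
Σ 10^(L/10) = 8.636e+06 → L_total = 10·log₁₀(8.636e+06) = 69.36 dB.

69.4 dB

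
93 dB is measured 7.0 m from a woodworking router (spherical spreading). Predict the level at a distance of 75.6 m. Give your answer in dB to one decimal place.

For a point source, L₂ = L₁ − 20·log₁₀(r₂/r₁).
L₂ = 93 − 20·log₁₀(75.6/7.0) = 93 − 20.668 = 72.33 dB.

72.3 dB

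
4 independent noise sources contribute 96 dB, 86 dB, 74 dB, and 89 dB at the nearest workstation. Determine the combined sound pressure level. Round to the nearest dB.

97 dB

For uncorrelated sources the intensities add, so convert each level to linear form, sum, and take 10·log₁₀ of the total.
Σ 10^(L/10) = 10^(96/10) + 10^(86/10) + 10^(74/10) + 10^(89/10) = 5.199e+09.
L_total = 10·log₁₀(5.199e+09) = 97.16 dB.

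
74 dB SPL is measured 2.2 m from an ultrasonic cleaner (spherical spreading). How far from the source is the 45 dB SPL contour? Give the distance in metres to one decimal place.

The 29.0 dB drop corresponds to a distance ratio of 10^(29.0/20) for a point source.
r₂ = 2.2·10^((74−45)/20) = 2.2·10^(29.0/20) = 62.00 m.

62.0 m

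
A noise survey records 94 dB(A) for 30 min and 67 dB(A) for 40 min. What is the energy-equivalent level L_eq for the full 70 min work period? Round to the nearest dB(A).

90 dB(A)

L_eq = 10·log₁₀[(1/T)·Σ tᵢ·10^(Lᵢ/10)] with T = 70 min.
Σ tᵢ·10^(Lᵢ/10) = 30·10^(94/10) + 40·10^(67/10) = 7.556e+10.
L_eq = 10·log₁₀(7.556e+10/70) = 90.33 dB(A).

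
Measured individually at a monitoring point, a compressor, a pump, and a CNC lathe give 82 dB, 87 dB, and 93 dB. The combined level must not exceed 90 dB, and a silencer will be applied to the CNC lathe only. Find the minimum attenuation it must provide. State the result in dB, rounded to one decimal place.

The untreated sources together contribute 10^(82/10) + 10^(87/10) = 6.597e+08, i.e. 88.19 dB.
To meet 90 dB overall, the treated CNC lathe may contribute at most 10^(90/10) − 6.597e+08 = 3.403e+08, i.e. 85.32 dB.
Required insertion loss = 93 − 85.32 = 7.68 dB.

7.7 dB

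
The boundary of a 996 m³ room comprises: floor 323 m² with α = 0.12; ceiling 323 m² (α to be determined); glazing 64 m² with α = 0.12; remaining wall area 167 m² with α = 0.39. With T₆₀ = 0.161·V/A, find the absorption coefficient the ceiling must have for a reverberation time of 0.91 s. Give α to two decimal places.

A = 0.161·V/T₆₀ = 0.161·996/0.91 = 176.22 m² sabins.
Absorption from the other surfaces = 323·0.12 + 64·0.12 + 167·0.39 = 111.57 m², so the ceiling must supply 64.65 m² over 323 m².
α = 64.65/323 = 0.200.

0.20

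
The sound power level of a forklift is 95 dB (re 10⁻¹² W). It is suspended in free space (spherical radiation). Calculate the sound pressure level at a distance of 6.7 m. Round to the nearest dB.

67 dB

The power spreads over a sphere of area 4π·r², so L_p = L_w − 10·log₁₀(4π·r²).
4π·r² = 564.1 m², 10·log₁₀ of that is 27.514 dB.
L_p = 95 − 27.514 = 67.49 dB.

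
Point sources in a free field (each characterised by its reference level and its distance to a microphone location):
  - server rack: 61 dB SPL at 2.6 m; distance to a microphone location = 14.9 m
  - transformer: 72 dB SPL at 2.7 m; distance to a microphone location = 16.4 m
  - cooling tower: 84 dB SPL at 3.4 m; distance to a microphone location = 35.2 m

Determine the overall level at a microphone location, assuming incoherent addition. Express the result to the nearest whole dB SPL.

64 dB SPL

Apply inverse-square spreading to bring every level to the receiver, then sum 10^(L/10).
server rack: 61 − 20·log₁₀(14.9/2.6) = 61 − 15.16 = 45.84 dB SPL.
transformer: 72 − 20·log₁₀(16.4/2.7) = 72 − 15.67 = 56.33 dB SPL.
cooling tower: 84 − 20·log₁₀(35.2/3.4) = 84 − 20.30 = 63.70 dB SPL.
Σ 10^(L/10) = 2.811e+06 → L_total = 10·log₁₀(2.811e+06) = 64.49 dB SPL.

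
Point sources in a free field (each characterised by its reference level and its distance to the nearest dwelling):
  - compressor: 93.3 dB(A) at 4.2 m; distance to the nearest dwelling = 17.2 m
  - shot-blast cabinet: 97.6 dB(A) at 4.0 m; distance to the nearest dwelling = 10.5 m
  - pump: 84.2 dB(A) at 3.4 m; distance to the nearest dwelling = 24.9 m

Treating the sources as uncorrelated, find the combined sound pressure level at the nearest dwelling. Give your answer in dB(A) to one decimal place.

Propagate each source to the receiver with L = L_ref − 20·log₁₀(r/r_ref), then add intensities.
compressor: 93.3 − 20·log₁₀(17.2/4.2) = 93.3 − 12.25 = 81.05 dB(A).
shot-blast cabinet: 97.6 − 20·log₁₀(10.5/4.0) = 97.6 − 8.38 = 89.22 dB(A).
pump: 84.2 − 20·log₁₀(24.9/3.4) = 84.2 − 17.29 = 66.91 dB(A).
Σ 10^(L/10) = 9.675e+08 → L_total = 10·log₁₀(9.675e+08) = 89.86 dB(A).

89.9 dB(A)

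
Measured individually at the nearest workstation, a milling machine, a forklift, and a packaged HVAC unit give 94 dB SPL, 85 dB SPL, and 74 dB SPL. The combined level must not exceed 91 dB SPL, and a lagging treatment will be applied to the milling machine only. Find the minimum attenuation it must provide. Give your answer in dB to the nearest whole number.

4 dB

Fixed contribution from the other sources: Σ 10^(L/10) = 10^(85/10) + 10^(74/10) = 3.413e+08 (85.33 dB SPL).
To meet 91 dB SPL overall, the treated milling machine may contribute at most 10^(91/10) − 3.413e+08 = 9.176e+08, i.e. 89.63 dB SPL.
So the milling machine must be reduced from 94 to 89.63 dB SPL: IL = 4.37 dB.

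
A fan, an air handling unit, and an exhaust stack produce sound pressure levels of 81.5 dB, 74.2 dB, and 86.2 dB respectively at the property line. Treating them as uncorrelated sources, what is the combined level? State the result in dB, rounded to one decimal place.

For uncorrelated sources the intensities add, so convert each level to linear form, sum, and take 10·log₁₀ of the total.
Σ 10^(L/10) = 10^(81.5/10) + 10^(74.2/10) + 10^(86.2/10) = 5.844e+08.
L_total = 10·log₁₀(5.844e+08) = 87.67 dB.

87.7 dB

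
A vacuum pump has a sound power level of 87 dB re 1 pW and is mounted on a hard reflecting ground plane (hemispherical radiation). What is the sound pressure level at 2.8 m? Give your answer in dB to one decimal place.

L_p = L_w − 10·log₁₀(2π·r²) with r = 2.8 m.
2π·r² = 49.26 m², 10·log₁₀ of that is 16.925 dB.
L_p = 87 − 16.925 = 70.08 dB.

70.1 dB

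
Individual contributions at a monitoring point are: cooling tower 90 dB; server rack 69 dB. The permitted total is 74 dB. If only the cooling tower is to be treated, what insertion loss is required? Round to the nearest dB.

The untreated sources together contribute 10^(69/10) = 7.943e+06, i.e. 69.00 dB.
To meet 74 dB overall, the treated cooling tower may contribute at most 10^(74/10) − 7.943e+06 = 1.718e+07, i.e. 72.35 dB.
Required insertion loss = 90 − 72.35 = 17.65 dB.

18 dB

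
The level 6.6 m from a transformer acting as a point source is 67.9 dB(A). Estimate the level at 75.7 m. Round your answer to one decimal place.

Point-source attenuation: ΔL = 20·log₁₀(r₂/r₁) = 20·log₁₀(75.7/6.6) = 21.191 dB.
L₂ = 67.9 − 20·log₁₀(75.7/6.6) = 67.9 − 21.191 = 46.71 dB(A).

46.7 dB(A)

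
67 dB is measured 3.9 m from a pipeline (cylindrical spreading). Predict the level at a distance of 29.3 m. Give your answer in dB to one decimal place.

Line-source attenuation: ΔL = 10·log₁₀(r₂/r₁) = 10·log₁₀(29.3/3.9) = 8.758 dB.
L₂ = 67 − 10·log₁₀(29.3/3.9) = 67 − 8.758 = 58.24 dB.

58.2 dB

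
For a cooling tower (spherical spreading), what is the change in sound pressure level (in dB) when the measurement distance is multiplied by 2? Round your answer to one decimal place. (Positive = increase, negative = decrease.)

Point-source spreading: ΔL = −20·log₁₀(r₂/r₁).
ΔL = −20·log₁₀(2) = -6.02 dB.

-6.0 dB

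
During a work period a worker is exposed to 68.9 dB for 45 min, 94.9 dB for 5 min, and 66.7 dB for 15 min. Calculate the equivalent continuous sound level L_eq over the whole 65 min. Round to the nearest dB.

L_eq = 10·log₁₀[(1/T)·Σ tᵢ·10^(Lᵢ/10)] with T = 65 min.
Σ tᵢ·10^(Lᵢ/10) = 45·10^(68.9/10) + 5·10^(94.9/10) + 15·10^(66.7/10) = 1.587e+10.
L_eq = 10·log₁₀(1.587e+10/65) = 83.88 dB.

84 dB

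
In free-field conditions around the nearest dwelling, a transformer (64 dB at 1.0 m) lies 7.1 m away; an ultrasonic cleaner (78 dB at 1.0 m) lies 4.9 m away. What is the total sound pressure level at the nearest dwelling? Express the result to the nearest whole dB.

64 dB

Propagate each source to the receiver with L = L_ref − 20·log₁₀(r/r_ref), then add intensities.
transformer: 64 − 20·log₁₀(7.1/1.0) = 64 − 17.03 = 46.97 dB.
ultrasonic cleaner: 78 − 20·log₁₀(4.9/1.0) = 78 − 13.80 = 64.20 dB.
Σ 10^(L/10) = 2.678e+06 → L_total = 10·log₁₀(2.678e+06) = 64.28 dB.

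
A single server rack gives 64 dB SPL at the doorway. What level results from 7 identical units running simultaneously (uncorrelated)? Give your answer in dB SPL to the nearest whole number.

N identical incoherent sources raise the level by 10·log₁₀ N.
L_total = 64 + 10·log₁₀(7) = 64 + 8.451 = 72.45 dB SPL.

72 dB SPL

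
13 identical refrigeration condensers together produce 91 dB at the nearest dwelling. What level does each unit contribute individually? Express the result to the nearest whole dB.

13 equal contributions raise the level by 10·log₁₀ 13 = 11.139 dB, so each unit alone gives 91 − 11.139.

80 dB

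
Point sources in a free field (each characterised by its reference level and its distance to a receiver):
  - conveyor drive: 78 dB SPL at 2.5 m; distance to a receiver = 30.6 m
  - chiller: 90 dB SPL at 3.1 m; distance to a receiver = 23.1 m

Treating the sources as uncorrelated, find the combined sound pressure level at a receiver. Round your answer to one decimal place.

72.7 dB SPL

First find each source's level at the receiver (point-source: −20·log₁₀(r/r_ref)), then combine on an intensity basis.
conveyor drive: 78 − 20·log₁₀(30.6/2.5) = 78 − 21.76 = 56.24 dB SPL.
chiller: 90 − 20·log₁₀(23.1/3.1) = 90 − 17.45 = 72.55 dB SPL.
Σ 10^(L/10) = 1.843e+07 → L_total = 10·log₁₀(1.843e+07) = 72.66 dB SPL.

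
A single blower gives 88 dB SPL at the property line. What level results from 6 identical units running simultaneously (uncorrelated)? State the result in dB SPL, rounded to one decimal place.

95.8 dB SPL

L_total = L₁ + 10·log₁₀ N for N identical incoherent sources.
L_total = 88 + 10·log₁₀(6) = 88 + 7.782 = 95.78 dB SPL.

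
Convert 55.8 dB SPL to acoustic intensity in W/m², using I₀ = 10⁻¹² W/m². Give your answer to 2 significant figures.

3.8e-07 W/m²

I = I₀·10^(L/10) = 10⁻¹² × 10^(55.8/10) = 10^(-6.420).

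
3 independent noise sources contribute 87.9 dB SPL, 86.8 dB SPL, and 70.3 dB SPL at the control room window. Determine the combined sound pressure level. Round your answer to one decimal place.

90.4 dB SPL

Incoherent sources combine by intensity addition: L_total = 10·log₁₀(Σ 10^(L_i/10)).
Σ 10^(L/10) = 10^(87.9/10) + 10^(86.8/10) + 10^(70.3/10) = 1.106e+09.
L_total = 10·log₁₀(1.106e+09) = 90.44 dB SPL.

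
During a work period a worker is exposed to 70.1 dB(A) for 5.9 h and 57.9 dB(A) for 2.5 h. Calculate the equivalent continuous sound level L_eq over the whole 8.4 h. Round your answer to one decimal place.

68.7 dB(A)

Weight each interval's intensity by its duration and average over T = 8.4 h:
Σ tᵢ·10^(Lᵢ/10) = 5.9·10^(70.1/10) + 2.5·10^(57.9/10) = 6.192e+07.
L_eq = 10·log₁₀(6.192e+07/8.4) = 68.68 dB(A).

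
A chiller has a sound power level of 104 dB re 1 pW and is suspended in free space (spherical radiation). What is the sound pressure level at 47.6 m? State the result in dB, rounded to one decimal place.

59.5 dB

L_p = L_w − 10·log₁₀(4π·r²) with r = 47.6 m.
4π·r² = 2.847e+04 m², 10·log₁₀ of that is 44.544 dB.
L_p = 104 − 44.544 = 59.46 dB.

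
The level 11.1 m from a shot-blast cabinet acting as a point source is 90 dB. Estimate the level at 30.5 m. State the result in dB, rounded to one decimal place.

81.2 dB

For a point source, L₂ = L₁ − 20·log₁₀(r₂/r₁).
L₂ = 90 − 20·log₁₀(30.5/11.1) = 90 − 8.780 = 81.22 dB.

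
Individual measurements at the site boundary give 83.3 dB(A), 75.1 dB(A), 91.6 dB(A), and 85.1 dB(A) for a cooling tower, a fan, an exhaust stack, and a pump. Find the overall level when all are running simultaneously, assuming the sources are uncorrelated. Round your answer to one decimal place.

93.0 dB(A)

Incoherent sources combine by intensity addition: L_total = 10·log₁₀(Σ 10^(L_i/10)).
Σ 10^(L/10) = 10^(83.3/10) + 10^(75.1/10) + 10^(91.6/10) + 10^(85.1/10) = 2.015e+09.
L_total = 10·log₁₀(2.015e+09) = 93.04 dB(A).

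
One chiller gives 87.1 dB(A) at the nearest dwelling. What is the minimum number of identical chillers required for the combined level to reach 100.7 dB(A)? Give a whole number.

23

N identical sources give L₁ + 10·log₁₀ N, so require 10·log₁₀ N ≥ 100.7 − 87.1 = 13.6 dB.
N ≥ 10^(13.6/10) = 22.909, so N = 23.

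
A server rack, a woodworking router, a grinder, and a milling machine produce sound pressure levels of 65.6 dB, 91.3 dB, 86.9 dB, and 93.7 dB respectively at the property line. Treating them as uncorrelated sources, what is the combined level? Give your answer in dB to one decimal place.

96.2 dB

Incoherent sources combine by intensity addition: L_total = 10·log₁₀(Σ 10^(L_i/10)).
Σ 10^(L/10) = 10^(65.6/10) + 10^(91.3/10) + 10^(86.9/10) + 10^(93.7/10) = 4.187e+09.
L_total = 10·log₁₀(4.187e+09) = 96.22 dB.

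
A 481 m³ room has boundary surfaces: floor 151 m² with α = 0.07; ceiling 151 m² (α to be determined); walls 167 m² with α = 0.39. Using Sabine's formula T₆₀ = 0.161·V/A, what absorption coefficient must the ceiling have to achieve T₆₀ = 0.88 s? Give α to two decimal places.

0.08

Required total absorption A = 0.161·481/0.88 = 88.00 m².
Absorption from the other surfaces = 151·0.07 + 167·0.39 = 75.70 m², so the ceiling must supply 12.30 m² over 151 m².
α = 12.30/151 = 0.081.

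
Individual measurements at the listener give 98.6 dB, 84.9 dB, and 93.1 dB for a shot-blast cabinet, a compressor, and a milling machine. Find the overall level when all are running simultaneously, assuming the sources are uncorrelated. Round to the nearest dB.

100 dB

Incoherent sources combine by intensity addition: L_total = 10·log₁₀(Σ 10^(L_i/10)).
Σ 10^(L/10) = 10^(98.6/10) + 10^(84.9/10) + 10^(93.1/10) = 9.595e+09.
L_total = 10·log₁₀(9.595e+09) = 99.82 dB.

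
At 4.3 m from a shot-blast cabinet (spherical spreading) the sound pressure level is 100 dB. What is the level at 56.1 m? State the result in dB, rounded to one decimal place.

For a point source, L₂ = L₁ − 20·log₁₀(r₂/r₁).
L₂ = 100 − 20·log₁₀(56.1/4.3) = 100 − 22.310 = 77.69 dB.

77.7 dB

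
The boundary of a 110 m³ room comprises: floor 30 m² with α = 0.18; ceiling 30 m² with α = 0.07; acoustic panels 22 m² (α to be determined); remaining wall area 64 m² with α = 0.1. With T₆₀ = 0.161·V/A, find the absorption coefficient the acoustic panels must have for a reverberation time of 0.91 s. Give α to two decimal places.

From T₆₀ = 0.161·V/A, the target T₆₀ = 0.91 s needs A = 0.161·110/0.91 = 19.46 m².
Absorption from the other surfaces = 30·0.18 + 30·0.07 + 64·0.1 = 13.90 m², so the acoustic panels must supply 5.56 m² over 22 m².
α = 5.56/22 = 0.253.

0.25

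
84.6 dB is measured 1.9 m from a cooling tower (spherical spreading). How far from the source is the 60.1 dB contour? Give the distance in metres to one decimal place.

The 24.5 dB drop corresponds to a distance ratio of 10^(24.5/20) for a point source.
r₂ = 1.9·10^((84.6−60.1)/20) = 1.9·10^(24.5/20) = 31.90 m.

31.9 m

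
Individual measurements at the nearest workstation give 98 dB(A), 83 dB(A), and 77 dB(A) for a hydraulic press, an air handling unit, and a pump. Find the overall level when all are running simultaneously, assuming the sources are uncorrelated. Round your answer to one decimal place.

98.2 dB(A)

Incoherent sources combine by intensity addition: L_total = 10·log₁₀(Σ 10^(L_i/10)).
Σ 10^(L/10) = 10^(98/10) + 10^(83/10) + 10^(77/10) = 6.559e+09.
L_total = 10·log₁₀(6.559e+09) = 98.17 dB(A).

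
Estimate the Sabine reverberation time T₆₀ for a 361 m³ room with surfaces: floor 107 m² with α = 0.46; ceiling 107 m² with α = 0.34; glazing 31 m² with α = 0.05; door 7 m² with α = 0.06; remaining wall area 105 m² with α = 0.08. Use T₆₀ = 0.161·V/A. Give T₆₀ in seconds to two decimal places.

A = Σ Sᵢαᵢ = 107·0.46 + 107·0.34 + 31·0.05 + 7·0.06 + 105·0.08 = 95.97 m².
T₆₀ = 0.161 × 361 / 95.97 = 0.606 s.

0.61 s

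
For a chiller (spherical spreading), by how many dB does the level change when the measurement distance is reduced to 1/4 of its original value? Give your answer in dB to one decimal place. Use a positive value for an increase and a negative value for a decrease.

Point-source spreading: ΔL = −20·log₁₀(r₂/r₁).
ΔL = −20·log₁₀(0.25) = +12.04 dB.

+12.0 dB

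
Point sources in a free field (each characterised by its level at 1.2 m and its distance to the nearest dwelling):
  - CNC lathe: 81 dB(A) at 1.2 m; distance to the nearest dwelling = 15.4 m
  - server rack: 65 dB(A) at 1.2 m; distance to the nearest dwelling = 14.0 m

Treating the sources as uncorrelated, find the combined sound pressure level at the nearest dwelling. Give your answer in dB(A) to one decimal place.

59.0 dB(A)

Propagate each source to the receiver with L = L_ref − 20·log₁₀(r/r_ref), then add intensities.
CNC lathe: 81 − 20·log₁₀(15.4/1.2) = 81 − 22.17 = 58.83 dB(A).
server rack: 65 − 20·log₁₀(14.0/1.2) = 65 − 21.34 = 43.66 dB(A).
Σ 10^(L/10) = 7.876e+05 → L_total = 10·log₁₀(7.876e+05) = 58.96 dB(A).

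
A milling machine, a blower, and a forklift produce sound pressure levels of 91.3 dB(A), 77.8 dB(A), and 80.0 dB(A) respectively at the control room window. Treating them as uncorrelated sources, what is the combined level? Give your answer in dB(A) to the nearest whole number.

For uncorrelated sources the intensities add, so convert each level to linear form, sum, and take 10·log₁₀ of the total.
Σ 10^(L/10) = 10^(91.3/10) + 10^(77.8/10) + 10^(80.0/10) = 1.509e+09.
L_total = 10·log₁₀(1.509e+09) = 91.79 dB(A).

92 dB(A)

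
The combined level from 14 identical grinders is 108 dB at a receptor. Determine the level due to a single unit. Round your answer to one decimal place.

96.5 dB

14 equal contributions raise the level by 10·log₁₀ 14 = 11.461 dB, so each unit alone gives 108 − 11.461.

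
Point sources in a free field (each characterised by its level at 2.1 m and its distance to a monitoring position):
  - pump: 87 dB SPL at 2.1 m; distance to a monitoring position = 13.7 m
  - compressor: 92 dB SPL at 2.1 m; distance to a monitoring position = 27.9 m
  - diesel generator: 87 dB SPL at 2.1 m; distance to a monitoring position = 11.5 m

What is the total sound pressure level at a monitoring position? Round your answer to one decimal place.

Apply inverse-square spreading to bring every level to the receiver, then sum 10^(L/10).
pump: 87 − 20·log₁₀(13.7/2.1) = 87 − 16.29 = 70.71 dB SPL.
compressor: 92 − 20·log₁₀(27.9/2.1) = 92 − 22.47 = 69.53 dB SPL.
diesel generator: 87 − 20·log₁₀(11.5/2.1) = 87 − 14.77 = 72.23 dB SPL.
Σ 10^(L/10) = 3.747e+07 → L_total = 10·log₁₀(3.747e+07) = 75.74 dB SPL.

75.7 dB SPL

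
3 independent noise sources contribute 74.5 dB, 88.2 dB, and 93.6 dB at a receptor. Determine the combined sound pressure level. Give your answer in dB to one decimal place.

94.7 dB

For uncorrelated sources the intensities add, so convert each level to linear form, sum, and take 10·log₁₀ of the total.
Σ 10^(L/10) = 10^(74.5/10) + 10^(88.2/10) + 10^(93.6/10) = 2.980e+09.
L_total = 10·log₁₀(2.980e+09) = 94.74 dB.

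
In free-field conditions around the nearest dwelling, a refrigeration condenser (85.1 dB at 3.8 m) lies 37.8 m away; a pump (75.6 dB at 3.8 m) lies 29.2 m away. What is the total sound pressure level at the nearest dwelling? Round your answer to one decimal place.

First find each source's level at the receiver (point-source: −20·log₁₀(r/r_ref)), then combine on an intensity basis.
refrigeration condenser: 85.1 − 20·log₁₀(37.8/3.8) = 85.1 − 19.95 = 65.15 dB.
pump: 75.6 − 20·log₁₀(29.2/3.8) = 75.6 − 17.71 = 57.89 dB.
Σ 10^(L/10) = 3.885e+06 → L_total = 10·log₁₀(3.885e+06) = 65.89 dB.

65.9 dB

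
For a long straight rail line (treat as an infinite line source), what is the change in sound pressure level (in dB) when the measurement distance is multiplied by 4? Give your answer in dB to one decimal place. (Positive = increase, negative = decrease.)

-6.0 dB

With cylindrical spreading the level changes by −10·log₁₀(r₂/r₁).
ΔL = −10·log₁₀(4) = -6.02 dB.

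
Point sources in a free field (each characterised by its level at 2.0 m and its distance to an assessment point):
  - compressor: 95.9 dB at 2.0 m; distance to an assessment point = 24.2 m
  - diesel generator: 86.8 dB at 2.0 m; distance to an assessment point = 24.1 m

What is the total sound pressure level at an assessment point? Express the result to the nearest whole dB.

First find each source's level at the receiver (point-source: −20·log₁₀(r/r_ref)), then combine on an intensity basis.
compressor: 95.9 − 20·log₁₀(24.2/2.0) = 95.9 − 21.66 = 74.24 dB.
diesel generator: 86.8 − 20·log₁₀(24.1/2.0) = 86.8 − 21.62 = 65.18 dB.
Σ 10^(L/10) = 2.987e+07 → L_total = 10·log₁₀(2.987e+07) = 74.75 dB.

75 dB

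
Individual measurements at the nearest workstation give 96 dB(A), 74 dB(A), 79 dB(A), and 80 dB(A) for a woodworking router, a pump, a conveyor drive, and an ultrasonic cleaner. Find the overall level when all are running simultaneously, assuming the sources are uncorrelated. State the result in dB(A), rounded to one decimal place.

96.2 dB(A)

Incoherent sources combine by intensity addition: L_total = 10·log₁₀(Σ 10^(L_i/10)).
Σ 10^(L/10) = 10^(96/10) + 10^(74/10) + 10^(79/10) + 10^(80/10) = 4.186e+09.
L_total = 10·log₁₀(4.186e+09) = 96.22 dB(A).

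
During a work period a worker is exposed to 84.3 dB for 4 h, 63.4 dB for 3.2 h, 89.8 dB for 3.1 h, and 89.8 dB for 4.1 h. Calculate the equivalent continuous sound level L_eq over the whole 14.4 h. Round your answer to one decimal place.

87.4 dB

L_eq = 10·log₁₀[(1/T)·Σ tᵢ·10^(Lᵢ/10)] with T = 14.4 h.
Σ tᵢ·10^(Lᵢ/10) = 4·10^(84.3/10) + 3.2·10^(63.4/10) + 3.1·10^(89.8/10) + 4.1·10^(89.8/10) = 7.960e+09.
L_eq = 10·log₁₀(7.960e+09/14.4) = 87.43 dB.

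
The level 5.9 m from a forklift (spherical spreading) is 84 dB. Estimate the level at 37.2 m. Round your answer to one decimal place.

68.0 dB

Spherical spreading from a point source gives a 20·log₁₀(r₂/r₁) drop.
L₂ = 84 − 20·log₁₀(37.2/5.9) = 84 − 15.994 = 68.01 dB.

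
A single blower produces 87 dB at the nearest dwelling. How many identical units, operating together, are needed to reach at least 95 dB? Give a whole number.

7

N identical sources give L₁ + 10·log₁₀ N, so require 10·log₁₀ N ≥ 95 − 87 = 8.0 dB.
N ≥ 10^(8.0/10) = 6.310, so N = 7.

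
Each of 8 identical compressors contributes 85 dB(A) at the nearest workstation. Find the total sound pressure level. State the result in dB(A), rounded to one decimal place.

With 8 equal, uncorrelated contributions the intensity is 8× that of one unit, giving a rise of 10·log₁₀ 8.
L_total = 85 + 10·log₁₀(8) = 85 + 9.031 = 94.03 dB(A).

94.0 dB(A)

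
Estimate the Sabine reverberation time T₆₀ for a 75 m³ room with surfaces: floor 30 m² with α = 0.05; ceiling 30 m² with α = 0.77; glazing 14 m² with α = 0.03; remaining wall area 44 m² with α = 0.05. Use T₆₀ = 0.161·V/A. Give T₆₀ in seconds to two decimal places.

0.44 s

Total absorption A = 30·0.05 + 30·0.77 + 14·0.03 + 44·0.05 = 27.22 m² sabins.
T₆₀ = 0.161·V/A = 0.161·75/27.22 = 0.444 s.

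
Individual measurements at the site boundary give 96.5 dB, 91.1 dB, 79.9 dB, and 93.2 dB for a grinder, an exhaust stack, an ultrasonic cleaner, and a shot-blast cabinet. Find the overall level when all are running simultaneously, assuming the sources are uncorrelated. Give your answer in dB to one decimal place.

Incoherent sources combine by intensity addition: L_total = 10·log₁₀(Σ 10^(L_i/10)).
Σ 10^(L/10) = 10^(96.5/10) + 10^(91.1/10) + 10^(79.9/10) + 10^(93.2/10) = 7.942e+09.
L_total = 10·log₁₀(7.942e+09) = 99.00 dB.

99.0 dB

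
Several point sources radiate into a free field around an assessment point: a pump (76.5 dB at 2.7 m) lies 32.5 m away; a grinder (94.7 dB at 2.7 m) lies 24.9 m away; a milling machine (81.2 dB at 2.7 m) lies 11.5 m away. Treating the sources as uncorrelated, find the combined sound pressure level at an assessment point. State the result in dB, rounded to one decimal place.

Propagate each source to the receiver with L = L_ref − 20·log₁₀(r/r_ref), then add intensities.
pump: 76.5 − 20·log₁₀(32.5/2.7) = 76.5 − 21.61 = 54.89 dB.
grinder: 94.7 − 20·log₁₀(24.9/2.7) = 94.7 − 19.30 = 75.40 dB.
milling machine: 81.2 − 20·log₁₀(11.5/2.7) = 81.2 − 12.59 = 68.61 dB.
Σ 10^(L/10) = 4.227e+07 → L_total = 10·log₁₀(4.227e+07) = 76.26 dB.

76.3 dB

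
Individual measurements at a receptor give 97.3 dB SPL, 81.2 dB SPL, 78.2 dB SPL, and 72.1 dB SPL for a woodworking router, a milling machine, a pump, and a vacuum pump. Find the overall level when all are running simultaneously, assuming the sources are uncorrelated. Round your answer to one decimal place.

Incoherent sources combine by intensity addition: L_total = 10·log₁₀(Σ 10^(L_i/10)).
Σ 10^(L/10) = 10^(97.3/10) + 10^(81.2/10) + 10^(78.2/10) + 10^(72.1/10) = 5.584e+09.
L_total = 10·log₁₀(5.584e+09) = 97.47 dB SPL.

97.5 dB SPL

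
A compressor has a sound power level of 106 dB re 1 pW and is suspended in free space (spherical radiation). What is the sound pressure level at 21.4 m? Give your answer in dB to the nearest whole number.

Free-field spherical radiation: L_p = L_w − 10·log₁₀(4π·r²), r = 21.4 m.
4π·r² = 5755 m², 10·log₁₀ of that is 37.600 dB.
L_p = 106 − 37.600 = 68.40 dB.

68 dB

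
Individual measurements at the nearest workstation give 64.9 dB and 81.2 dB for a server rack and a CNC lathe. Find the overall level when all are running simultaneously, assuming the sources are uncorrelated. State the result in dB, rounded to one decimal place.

Incoherent sources combine by intensity addition: L_total = 10·log₁₀(Σ 10^(L_i/10)).
Σ 10^(L/10) = 10^(64.9/10) + 10^(81.2/10) = 1.349e+08.
L_total = 10·log₁₀(1.349e+08) = 81.30 dB.

81.3 dB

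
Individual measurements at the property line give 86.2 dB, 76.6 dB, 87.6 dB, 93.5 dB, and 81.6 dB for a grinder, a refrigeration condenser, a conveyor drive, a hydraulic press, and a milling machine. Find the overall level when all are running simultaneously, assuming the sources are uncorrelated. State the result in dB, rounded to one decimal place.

For uncorrelated sources the intensities add, so convert each level to linear form, sum, and take 10·log₁₀ of the total.
Σ 10^(L/10) = 10^(86.2/10) + 10^(76.6/10) + 10^(87.6/10) + 10^(93.5/10) + 10^(81.6/10) = 3.421e+09.
L_total = 10·log₁₀(3.421e+09) = 95.34 dB.

95.3 dB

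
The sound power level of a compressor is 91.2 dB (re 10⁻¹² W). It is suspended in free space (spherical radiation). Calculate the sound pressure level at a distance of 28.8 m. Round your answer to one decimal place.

51.0 dB

Free-field spherical radiation: L_p = L_w − 10·log₁₀(4π·r²), r = 28.8 m.
4π·r² = 1.042e+04 m², 10·log₁₀ of that is 40.180 dB.
L_p = 91.2 − 40.180 = 51.02 dB.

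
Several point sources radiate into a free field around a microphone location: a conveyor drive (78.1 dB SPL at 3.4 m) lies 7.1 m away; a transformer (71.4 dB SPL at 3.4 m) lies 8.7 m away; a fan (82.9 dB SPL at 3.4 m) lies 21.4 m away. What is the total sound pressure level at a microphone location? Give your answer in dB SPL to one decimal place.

73.4 dB SPL

Propagate each source to the receiver with L = L_ref − 20·log₁₀(r/r_ref), then add intensities.
conveyor drive: 78.1 − 20·log₁₀(7.1/3.4) = 78.1 − 6.40 = 71.70 dB SPL.
transformer: 71.4 − 20·log₁₀(8.7/3.4) = 71.4 − 8.16 = 63.24 dB SPL.
fan: 82.9 − 20·log₁₀(21.4/3.4) = 82.9 − 15.98 = 66.92 dB SPL.
Σ 10^(L/10) = 2.184e+07 → L_total = 10·log₁₀(2.184e+07) = 73.39 dB SPL.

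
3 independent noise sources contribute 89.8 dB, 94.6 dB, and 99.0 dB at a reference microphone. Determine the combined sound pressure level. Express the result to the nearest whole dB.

For uncorrelated sources the intensities add, so convert each level to linear form, sum, and take 10·log₁₀ of the total.
Σ 10^(L/10) = 10^(89.8/10) + 10^(94.6/10) + 10^(99.0/10) = 1.178e+10.
L_total = 10·log₁₀(1.178e+10) = 100.71 dB.

101 dB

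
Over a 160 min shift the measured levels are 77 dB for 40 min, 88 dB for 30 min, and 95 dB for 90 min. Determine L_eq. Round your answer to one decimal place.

The energy average is taken in the linear domain: L_eq = 10·log₁₀[(Σ tᵢ·10^(Lᵢ/10))/T], T = 160 min.
Σ tᵢ·10^(Lᵢ/10) = 40·10^(77/10) + 30·10^(88/10) + 90·10^(95/10) = 3.055e+11.
L_eq = 10·log₁₀(3.055e+11/160) = 92.81 dB.

92.8 dB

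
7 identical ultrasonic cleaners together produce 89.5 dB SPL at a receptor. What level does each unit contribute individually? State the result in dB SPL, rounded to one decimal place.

Dividing the total intensity by 7 lowers the level by 10·log₁₀ 7 = 8.451 dB: L₁ = 89.5 − 8.451.

81.0 dB SPL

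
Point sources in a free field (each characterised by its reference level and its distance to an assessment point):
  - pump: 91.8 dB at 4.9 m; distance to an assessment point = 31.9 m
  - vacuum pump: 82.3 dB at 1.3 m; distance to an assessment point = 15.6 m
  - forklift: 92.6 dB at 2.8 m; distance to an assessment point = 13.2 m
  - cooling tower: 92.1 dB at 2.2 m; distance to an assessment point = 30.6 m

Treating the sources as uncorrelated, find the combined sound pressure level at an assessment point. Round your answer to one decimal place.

81.0 dB

Propagate each source to the receiver with L = L_ref − 20·log₁₀(r/r_ref), then add intensities.
pump: 91.8 − 20·log₁₀(31.9/4.9) = 91.8 − 16.27 = 75.53 dB.
vacuum pump: 82.3 − 20·log₁₀(15.6/1.3) = 82.3 − 21.58 = 60.72 dB.
forklift: 92.6 − 20·log₁₀(13.2/2.8) = 92.6 − 13.47 = 79.13 dB.
cooling tower: 92.1 − 20·log₁₀(30.6/2.2) = 92.1 − 22.87 = 69.23 dB.
Σ 10^(L/10) = 1.272e+08 → L_total = 10·log₁₀(1.272e+08) = 81.04 dB.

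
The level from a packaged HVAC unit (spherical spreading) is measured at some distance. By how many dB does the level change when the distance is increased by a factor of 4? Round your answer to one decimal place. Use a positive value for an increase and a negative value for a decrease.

Point-source spreading: ΔL = −20·log₁₀(r₂/r₁).
ΔL = −20·log₁₀(4) = -12.04 dB.

-12.0 dB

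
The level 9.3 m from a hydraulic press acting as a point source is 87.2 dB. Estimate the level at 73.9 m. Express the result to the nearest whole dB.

69 dB

Point-source attenuation: ΔL = 20·log₁₀(r₂/r₁) = 20·log₁₀(73.9/9.3) = 18.003 dB.
L₂ = 87.2 − 20·log₁₀(73.9/9.3) = 87.2 − 18.003 = 69.20 dB.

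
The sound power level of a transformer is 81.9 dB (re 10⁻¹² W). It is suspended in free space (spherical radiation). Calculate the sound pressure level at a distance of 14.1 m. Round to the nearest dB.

L_p = L_w − 10·log₁₀(4π·r²) with r = 14.1 m.
4π·r² = 2498 m², 10·log₁₀ of that is 33.976 dB.
L_p = 81.9 − 33.976 = 47.92 dB.

48 dB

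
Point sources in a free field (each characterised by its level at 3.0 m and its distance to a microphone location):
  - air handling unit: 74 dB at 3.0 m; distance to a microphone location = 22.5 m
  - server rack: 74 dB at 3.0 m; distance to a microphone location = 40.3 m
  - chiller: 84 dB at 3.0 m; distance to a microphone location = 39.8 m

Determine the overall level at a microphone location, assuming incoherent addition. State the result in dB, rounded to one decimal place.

Apply inverse-square spreading to bring every level to the receiver, then sum 10^(L/10).
air handling unit: 74 − 20·log₁₀(22.5/3.0) = 74 − 17.50 = 56.50 dB.
server rack: 74 − 20·log₁₀(40.3/3.0) = 74 − 22.56 = 51.44 dB.
chiller: 84 − 20·log₁₀(39.8/3.0) = 84 − 22.46 = 61.54 dB.
Σ 10^(L/10) = 2.013e+06 → L_total = 10·log₁₀(2.013e+06) = 63.04 dB.

63.0 dB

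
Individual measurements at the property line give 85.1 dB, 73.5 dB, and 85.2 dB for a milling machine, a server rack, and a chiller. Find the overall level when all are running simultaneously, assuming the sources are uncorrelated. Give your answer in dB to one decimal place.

88.3 dB

Incoherent sources combine by intensity addition: L_total = 10·log₁₀(Σ 10^(L_i/10)).
Σ 10^(L/10) = 10^(85.1/10) + 10^(73.5/10) + 10^(85.2/10) = 6.771e+08.
L_total = 10·log₁₀(6.771e+08) = 88.31 dB.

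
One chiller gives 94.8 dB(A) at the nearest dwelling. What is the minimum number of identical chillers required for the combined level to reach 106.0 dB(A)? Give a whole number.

14

Need L₁ + 10·log₁₀ N ≥ 106.0, i.e. log₁₀ N ≥ 1.12.
N ≥ 10^(11.2/10) = 13.183, so N = 14.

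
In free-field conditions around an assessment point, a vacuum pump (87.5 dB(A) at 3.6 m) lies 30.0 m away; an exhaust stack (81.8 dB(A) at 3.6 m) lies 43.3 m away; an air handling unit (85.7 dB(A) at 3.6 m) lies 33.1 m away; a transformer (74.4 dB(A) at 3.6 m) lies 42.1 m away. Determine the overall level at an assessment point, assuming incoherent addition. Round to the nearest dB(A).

71 dB(A)

Propagate each source to the receiver with L = L_ref − 20·log₁₀(r/r_ref), then add intensities.
vacuum pump: 87.5 − 20·log₁₀(30.0/3.6) = 87.5 − 18.42 = 69.08 dB(A).
exhaust stack: 81.8 − 20·log₁₀(43.3/3.6) = 81.8 − 21.60 = 60.20 dB(A).
air handling unit: 85.7 − 20·log₁₀(33.1/3.6) = 85.7 − 19.27 = 66.43 dB(A).
transformer: 74.4 − 20·log₁₀(42.1/3.6) = 74.4 − 21.36 = 53.04 dB(A).
Σ 10^(L/10) = 1.374e+07 → L_total = 10·log₁₀(1.374e+07) = 71.38 dB(A).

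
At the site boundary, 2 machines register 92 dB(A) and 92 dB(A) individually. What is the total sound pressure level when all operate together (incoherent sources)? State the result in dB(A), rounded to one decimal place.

95.0 dB(A)

Incoherent sources combine by intensity addition: L_total = 10·log₁₀(Σ 10^(L_i/10)).
Σ 10^(L/10) = 10^(92/10) + 10^(92/10) = 3.170e+09.
L_total = 10·log₁₀(3.170e+09) = 95.01 dB(A).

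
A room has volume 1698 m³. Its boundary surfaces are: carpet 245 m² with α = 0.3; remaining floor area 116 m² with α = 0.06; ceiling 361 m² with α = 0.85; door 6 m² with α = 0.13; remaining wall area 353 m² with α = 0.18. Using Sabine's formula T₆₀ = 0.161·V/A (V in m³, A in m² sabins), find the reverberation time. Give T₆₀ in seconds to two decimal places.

Summing Sᵢαᵢ: 245·0.3 + 116·0.06 + 361·0.85 + 6·0.13 + 353·0.18 = 451.63 m².
T₆₀ = 0.161·V/A = 0.161·1698/451.63 = 0.605 s.

0.61 s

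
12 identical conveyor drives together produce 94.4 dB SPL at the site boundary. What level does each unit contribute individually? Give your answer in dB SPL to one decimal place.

For N identical incoherent sources L_total = L₁ + 10·log₁₀ N, so L₁ = 94.4 − 10·log₁₀(12) = 94.4 − 10.792.

83.6 dB SPL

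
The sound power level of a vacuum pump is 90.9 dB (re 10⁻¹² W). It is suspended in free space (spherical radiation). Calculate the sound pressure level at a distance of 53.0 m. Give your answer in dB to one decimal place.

The power spreads over a sphere of area 4π·r², so L_p = L_w − 10·log₁₀(4π·r²).
4π·r² = 3.53e+04 m², 10·log₁₀ of that is 45.478 dB.
L_p = 90.9 − 45.478 = 45.42 dB.

45.4 dB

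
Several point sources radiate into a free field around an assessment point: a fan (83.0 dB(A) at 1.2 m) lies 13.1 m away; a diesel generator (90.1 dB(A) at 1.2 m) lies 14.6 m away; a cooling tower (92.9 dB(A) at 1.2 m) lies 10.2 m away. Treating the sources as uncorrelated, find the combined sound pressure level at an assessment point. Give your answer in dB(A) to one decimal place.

Propagate each source to the receiver with L = L_ref − 20·log₁₀(r/r_ref), then add intensities.
fan: 83.0 − 20·log₁₀(13.1/1.2) = 83.0 − 20.76 = 62.24 dB(A).
diesel generator: 90.1 − 20·log₁₀(14.6/1.2) = 90.1 − 21.70 = 68.40 dB(A).
cooling tower: 92.9 − 20·log₁₀(10.2/1.2) = 92.9 − 18.59 = 74.31 dB(A).
Σ 10^(L/10) = 3.557e+07 → L_total = 10·log₁₀(3.557e+07) = 75.51 dB(A).

75.5 dB(A)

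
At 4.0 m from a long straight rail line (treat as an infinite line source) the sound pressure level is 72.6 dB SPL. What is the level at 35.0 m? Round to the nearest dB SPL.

63 dB SPL

Cylindrical spreading from a line source gives a 10·log₁₀(r₂/r₁) drop.
L₂ = 72.6 − 10·log₁₀(35.0/4.0) = 72.6 − 9.420 = 63.18 dB SPL.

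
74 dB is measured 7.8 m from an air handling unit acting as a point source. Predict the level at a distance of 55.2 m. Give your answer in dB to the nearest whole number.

57 dB

For a point source, L₂ = L₁ − 20·log₁₀(r₂/r₁).
L₂ = 74 − 20·log₁₀(55.2/7.8) = 74 − 16.997 = 57.00 dB.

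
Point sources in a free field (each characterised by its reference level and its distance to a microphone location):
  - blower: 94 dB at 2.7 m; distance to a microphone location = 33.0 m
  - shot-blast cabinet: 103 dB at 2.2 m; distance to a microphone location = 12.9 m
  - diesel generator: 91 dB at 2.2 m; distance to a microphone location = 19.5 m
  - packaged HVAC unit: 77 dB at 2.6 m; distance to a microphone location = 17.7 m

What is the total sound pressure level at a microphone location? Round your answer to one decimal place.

Propagate each source to the receiver with L = L_ref − 20·log₁₀(r/r_ref), then add intensities.
blower: 94 − 20·log₁₀(33.0/2.7) = 94 − 21.74 = 72.26 dB.
shot-blast cabinet: 103 − 20·log₁₀(12.9/2.2) = 103 − 15.36 = 87.64 dB.
diesel generator: 91 − 20·log₁₀(19.5/2.2) = 91 − 18.95 = 72.05 dB.
packaged HVAC unit: 77 − 20·log₁₀(17.7/2.6) = 77 − 16.66 = 60.34 dB.
Σ 10^(L/10) = 6.142e+08 → L_total = 10·log₁₀(6.142e+08) = 87.88 dB.

87.9 dB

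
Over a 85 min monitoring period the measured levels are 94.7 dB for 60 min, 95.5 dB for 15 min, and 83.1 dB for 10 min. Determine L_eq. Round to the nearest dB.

94 dB

The energy average is taken in the linear domain: L_eq = 10·log₁₀[(Σ tᵢ·10^(Lᵢ/10))/T], T = 85 min.
Σ tᵢ·10^(Lᵢ/10) = 60·10^(94.7/10) + 15·10^(95.5/10) + 10·10^(83.1/10) = 2.323e+11.
L_eq = 10·log₁₀(2.323e+11/85) = 94.37 dB.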